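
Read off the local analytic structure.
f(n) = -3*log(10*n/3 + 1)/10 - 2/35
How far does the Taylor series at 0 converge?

The radius of convergence is 3/10.

Branch term (-3/10)*log(1 - n/(-3/10)): its argument vanishes at n = -3/10, a logarithmic branch point, modulus 3/10.
The radius of convergence is the smallest modulus among the singular points: 3/10.


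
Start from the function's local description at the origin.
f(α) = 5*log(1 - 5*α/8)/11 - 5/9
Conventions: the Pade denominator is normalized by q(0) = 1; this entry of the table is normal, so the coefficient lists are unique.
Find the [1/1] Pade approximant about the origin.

The Pade approximant has numerator coefficients [-5/9, -175/1584]; denominator coefficients [1, -5/16].

Taylor coefficients needed (expand at 0): a_0 = -5/9, a_1 = -25/88, a_2 = -125/1408.
Write the denominator as Q(α) = 1 + q1*α. Requiring Q*f - P = O(α^3) with deg P <= 1 kills the coefficients of α^2..α^2 in Q*f:
  α^2: a_2 + q1*a_1 = 0, i.e. -125/1408 + (-25/88)*q1 = 0.
Solving this linear system: q1 = -5/16.
The numerator is Q*f truncated at degree 1: P0 = a_0 = -5/9; P1 = a_1 + q1*a_0 = -175/1584.


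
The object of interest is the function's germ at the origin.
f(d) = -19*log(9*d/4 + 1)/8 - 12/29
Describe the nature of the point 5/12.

There is no denominator, hence no pole anywhere.
Branch term log(1 - d/(-4/9)): argument at 5/12 is 31/16, nonzero, so 5/12 is not its branch point (a point on a principal cut is still regular for the continued germ).
So the germ continues analytically to 5/12.

The point is a regular point.


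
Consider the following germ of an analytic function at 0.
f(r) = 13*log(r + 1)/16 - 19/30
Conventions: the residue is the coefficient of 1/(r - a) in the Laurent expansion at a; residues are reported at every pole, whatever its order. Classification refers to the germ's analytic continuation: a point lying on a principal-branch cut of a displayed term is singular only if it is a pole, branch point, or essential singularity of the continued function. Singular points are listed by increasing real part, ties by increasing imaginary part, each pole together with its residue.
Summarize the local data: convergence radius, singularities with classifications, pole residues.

Branch term (13/16)*log(1 - r/(-1)): its argument vanishes at r = -1, a logarithmic branch point, modulus 1.
The radius of convergence is the smallest modulus among the singular points: 1.

Radius of convergence at 0: 1.
At -1: a logarithmic branch point.


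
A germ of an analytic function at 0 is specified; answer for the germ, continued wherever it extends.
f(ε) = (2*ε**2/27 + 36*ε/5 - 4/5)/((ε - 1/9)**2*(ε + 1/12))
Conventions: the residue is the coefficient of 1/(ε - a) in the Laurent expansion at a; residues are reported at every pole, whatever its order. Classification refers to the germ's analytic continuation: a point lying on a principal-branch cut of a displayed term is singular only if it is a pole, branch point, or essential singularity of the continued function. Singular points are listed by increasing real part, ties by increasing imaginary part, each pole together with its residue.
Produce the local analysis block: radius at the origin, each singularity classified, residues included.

Denominator factor (ε + 1/12): pole of order 1 at -1/12, modulus 1/12.
Denominator factor (ε - 1/9)^2: pole of order 2 at 1/9, modulus 1/9.
The radius of convergence is the smallest modulus among the singular points: 1/12.
At the order-1 pole -1/12 set g(ε) = (ε - (-1/12))*f(ε) = (2*ε**2/27 + 36*ε/5 - 4/5)/(ε - 1/9)**2.
Simple pole: residue = g(a) at a = -1/12, which is -27206/735.
At the order-2 pole 1/9 set g(ε) = (ε - (1/9))^2*f(ε) = (2*ε**2/27 + 36*ε/5 - 4/5)/(ε + 1/12).
Order-2 pole: residue = g'(a); g'(1/9) = 245344/6615, so the residue is 245344/6615.
List the singular points by increasing real part (a conjugate pair: the negative imaginary part first).

Radius of convergence at 0: 1/12.
At -1/12: a pole of order 1; residue -27206/735.
At 1/9: a pole of order 2; residue 245344/6615.


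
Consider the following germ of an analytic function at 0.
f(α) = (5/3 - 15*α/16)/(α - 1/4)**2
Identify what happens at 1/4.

The denominator factor α - 1/4 vanishes at 1/4 and appears to the power 2; the numerator there equals 275/192, nonzero, and no other factor vanishes.
Hence a pole whose order is the multiplicity, 2.

The point is a pole of order 2.


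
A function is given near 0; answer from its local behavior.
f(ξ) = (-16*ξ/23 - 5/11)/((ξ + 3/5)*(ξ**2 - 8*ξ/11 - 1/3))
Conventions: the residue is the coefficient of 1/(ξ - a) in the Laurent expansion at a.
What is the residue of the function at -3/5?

The residue is -705/8786.

At the order-1 pole -3/5 set g(ξ) = (ξ - (-3/5))*f(ξ) = (-16*ξ/23 - 5/11)/(ξ**2 - 8*ξ/11 - 1/3).
Simple pole: residue = g(a) at a = -3/5, which is -705/8786.


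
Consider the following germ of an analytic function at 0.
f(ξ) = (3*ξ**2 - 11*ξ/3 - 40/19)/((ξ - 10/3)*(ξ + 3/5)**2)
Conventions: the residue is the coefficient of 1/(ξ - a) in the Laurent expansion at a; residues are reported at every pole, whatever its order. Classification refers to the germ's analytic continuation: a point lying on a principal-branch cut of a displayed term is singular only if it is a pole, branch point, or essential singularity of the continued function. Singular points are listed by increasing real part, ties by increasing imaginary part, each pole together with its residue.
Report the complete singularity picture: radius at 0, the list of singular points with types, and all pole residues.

Denominator factor (ξ - 10/3): pole of order 1 at 10/3, modulus 10/3.
Denominator factor (ξ + 3/5)^2: pole of order 2 at -3/5, modulus 3/5.
The radius of convergence is the smallest modulus among the singular points: 3/5.
At the order-2 pole -3/5 set g(ξ) = (ξ - (-3/5))^2*f(ξ) = (3*ξ**2 - 11*ξ/3 - 40/19)/(ξ - 10/3).
Order-2 pole: residue = g'(a); g'(-3/5) = 117167/66139, so the residue is 117167/66139.
At the order-1 pole 10/3 set g(ξ) = (ξ - (10/3))*f(ξ) = (3*ξ**2 - 11*ξ/3 - 40/19)/(ξ + 3/5)**2.
Simple pole: residue = g(a) at a = 10/3, which is 81250/66139.
List the singular points by increasing real part (a conjugate pair: the negative imaginary part first).

Radius of convergence at 0: 3/5.
At -3/5: a pole of order 2; residue 117167/66139.
At 10/3: a pole of order 1; residue 81250/66139.


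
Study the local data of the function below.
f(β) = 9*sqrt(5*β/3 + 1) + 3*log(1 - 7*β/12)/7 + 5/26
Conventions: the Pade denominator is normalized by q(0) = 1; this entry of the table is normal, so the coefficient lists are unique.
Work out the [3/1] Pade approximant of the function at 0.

Taylor coefficients needed (expand at 0): a_0 = 239/26, a_1 = 29/4, a_2 = -307/96, a_3 = 4451/1728, a_4 = -75343/27648.
Write the denominator as Q(β) = 1 + q1*β. Requiring Q*f - P = O(β^5) with deg P <= 3 kills the coefficients of β^4..β^4 in Q*f:
  β^4: a_4 + q1*a_3 = 0, i.e. -75343/27648 + (4451/1728)*q1 = 0.
Solving this linear system: q1 = 75343/71216.
The numerator is Q*f truncated at degree 3: P0 = a_0 = 239/26; P1 = a_1 + q1*a_0 = 31431193/1851616; P2 = a_2 + q1*a_1 = 3821927/854592; P3 = a_3 + q1*a_2 = -49681501/61530624.

The Pade approximant has numerator coefficients [239/26, 31431193/1851616, 3821927/854592, -49681501/61530624]; denominator coefficients [1, 75343/71216].


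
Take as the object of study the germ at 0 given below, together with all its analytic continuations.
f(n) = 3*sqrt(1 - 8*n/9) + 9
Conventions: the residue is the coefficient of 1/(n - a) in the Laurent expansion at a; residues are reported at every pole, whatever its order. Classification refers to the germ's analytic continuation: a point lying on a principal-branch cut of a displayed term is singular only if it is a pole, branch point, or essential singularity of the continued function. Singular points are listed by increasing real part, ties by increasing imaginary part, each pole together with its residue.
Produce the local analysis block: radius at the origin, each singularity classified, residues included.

Branch term (3)*sqrt(1 - n/(9/8)): its argument vanishes at n = 9/8, a square-root branch point, modulus 9/8.
The radius of convergence is the smallest modulus among the singular points: 9/8.

Radius of convergence at 0: 9/8.
At 9/8: an algebraic (square-root) branch point.


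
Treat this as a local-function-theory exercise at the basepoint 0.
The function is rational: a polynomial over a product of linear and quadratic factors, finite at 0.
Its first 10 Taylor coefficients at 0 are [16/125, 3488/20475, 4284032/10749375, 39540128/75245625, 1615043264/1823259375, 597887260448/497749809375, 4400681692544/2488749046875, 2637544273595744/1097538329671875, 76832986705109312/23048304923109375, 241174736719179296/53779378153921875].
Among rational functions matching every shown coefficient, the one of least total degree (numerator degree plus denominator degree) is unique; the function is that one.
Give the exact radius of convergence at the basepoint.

The radius of convergence is -5/14 + (3/14)*sqrt(30).

No rational of total degree below 8 reproduces all 10 coefficients; solving the [2/6] Pade equations on them gives f(ζ) = (ζ**2 + 20*ζ/13 + 9/5)/((ζ + 3)**2*(ζ**2 + 5*ζ/7 - 5/4)**2), whose expansion matches every shown term.
Denominator factor (ζ**2 + 5*ζ/7 - 5/4)^2: discriminant 270/49, real irrational roots -5/14 + (3/14)*sqrt(30) and -5/14 - (3/14)*sqrt(30); poles of order 2, moduli -5/14 + (3/14)*sqrt(30) and 5/14 + (3/14)*sqrt(30).
Denominator factor (ζ + 3)^2: pole of order 2 at -3, modulus 3.
The radius of convergence is the smallest modulus among the singular points: -5/14 + (3/14)*sqrt(30).


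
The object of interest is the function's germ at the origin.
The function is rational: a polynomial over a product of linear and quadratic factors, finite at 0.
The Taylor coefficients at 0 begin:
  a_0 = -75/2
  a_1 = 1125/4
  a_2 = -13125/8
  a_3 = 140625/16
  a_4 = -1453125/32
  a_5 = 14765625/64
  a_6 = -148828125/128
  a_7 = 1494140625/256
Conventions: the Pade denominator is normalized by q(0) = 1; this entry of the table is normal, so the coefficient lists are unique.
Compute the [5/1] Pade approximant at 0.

Taylor coefficients needed (read off): a_0 = -75/2, a_1 = 1125/4, a_2 = -13125/8, a_3 = 140625/16, a_4 = -1453125/32, a_5 = 14765625/64, a_6 = -148828125/128.
Write the denominator as Q(θ) = 1 + q1*θ. Requiring Q*f - P = O(θ^7) with deg P <= 5 kills the coefficients of θ^6..θ^6 in Q*f:
  θ^6: a_6 + q1*a_5 = 0, i.e. -148828125/128 + (14765625/64)*q1 = 0.
Solving this linear system: q1 = 635/126.
The numerator is Q*f truncated at degree 5: P0 = a_0 = -75/2; P1 = a_1 + q1*a_0 = 3875/42; P2 = a_2 + q1*a_1 = -3125/14; P3 = a_3 + q1*a_2 = 3125/6; P4 = a_4 + q1*a_3 = -15625/14; P5 = a_5 + q1*a_4 = 78125/42.

The Pade approximant has numerator coefficients [-75/2, 3875/42, -3125/14, 3125/6, -15625/14, 78125/42]; denominator coefficients [1, 635/126].


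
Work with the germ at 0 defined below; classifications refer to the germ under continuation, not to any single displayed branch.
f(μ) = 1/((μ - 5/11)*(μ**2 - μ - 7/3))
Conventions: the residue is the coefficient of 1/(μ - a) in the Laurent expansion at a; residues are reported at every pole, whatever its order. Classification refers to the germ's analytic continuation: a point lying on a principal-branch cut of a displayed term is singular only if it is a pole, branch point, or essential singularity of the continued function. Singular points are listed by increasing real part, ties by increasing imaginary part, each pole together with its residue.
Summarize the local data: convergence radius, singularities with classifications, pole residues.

Radius of convergence at 0: 5/11.
At 1/2 - (1/6)*sqrt(93): a pole of order 1; residue 363/1874 + (33/58094)*sqrt(93).
At 5/11: a pole of order 1; residue -363/937.
At 1/2 + (1/6)*sqrt(93): a pole of order 1; residue 363/1874 - (33/58094)*sqrt(93).

Denominator factor (μ - 5/11): pole of order 1 at 5/11, modulus 5/11.
Denominator factor (μ**2 - μ - 7/3): discriminant 31/3, real irrational roots 1/2 + (1/6)*sqrt(93) and 1/2 - (1/6)*sqrt(93); poles of order 1, moduli 1/2 + (1/6)*sqrt(93) and -1/2 + (1/6)*sqrt(93).
The radius of convergence is the smallest modulus among the singular points: 5/11.
The factor μ**2 - μ - 7/3 splits as (μ - a)(μ - a') with a = 1/2 - (1/6)*sqrt(93), a' = 1/2 + (1/6)*sqrt(93). At the order-1 pole a set g(μ) = (μ - a)*f(μ) = [1/(μ - 5/11)] / (μ - a').
Simple pole: residue = g(a) at a = 1/2 - (1/6)*sqrt(93), which is 363/1874 + (33/58094)*sqrt(93).
At the order-1 pole 5/11 set g(μ) = (μ - (5/11))*f(μ) = 1/(μ**2 - μ - 7/3).
Simple pole: residue = g(a) at a = 5/11, which is -363/937.
The factor μ**2 - μ - 7/3 splits as (μ - a)(μ - a') with a = 1/2 + (1/6)*sqrt(93), a' = 1/2 - (1/6)*sqrt(93). At the order-1 pole a set g(μ) = (μ - a)*f(μ) = [1/(μ - 5/11)] / (μ - a').
Simple pole: residue = g(a) at a = 1/2 + (1/6)*sqrt(93), which is 363/1874 - (33/58094)*sqrt(93).
List the singular points by increasing real part (a conjugate pair: the negative imaginary part first).


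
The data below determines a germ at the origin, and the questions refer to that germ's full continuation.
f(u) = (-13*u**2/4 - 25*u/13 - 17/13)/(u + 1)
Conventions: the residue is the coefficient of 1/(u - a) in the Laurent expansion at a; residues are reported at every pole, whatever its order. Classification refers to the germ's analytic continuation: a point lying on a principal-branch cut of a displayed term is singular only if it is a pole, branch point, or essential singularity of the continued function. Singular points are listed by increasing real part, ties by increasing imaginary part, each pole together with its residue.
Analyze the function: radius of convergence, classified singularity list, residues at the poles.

Denominator factor (u + 1): pole of order 1 at -1, modulus 1.
The radius of convergence is the smallest modulus among the singular points: 1.
At the order-1 pole -1 set g(u) = (u - (-1))*f(u) = -13*u**2/4 - 25*u/13 - 17/13.
Simple pole: residue = g(a) at a = -1, which is -137/52.

Radius of convergence at 0: 1.
At -1: a pole of order 1; residue -137/52.


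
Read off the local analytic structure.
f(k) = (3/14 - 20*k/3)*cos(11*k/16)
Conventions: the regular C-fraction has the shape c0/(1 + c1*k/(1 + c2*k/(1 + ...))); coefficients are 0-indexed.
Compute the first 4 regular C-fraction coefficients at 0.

The regular C-fraction coefficients are [3/14, 280/9, -40150601/1290240, 1089/143360].

Taylor coefficients (expand at 0): a_0 = 3/14, a_1 = -20/3, a_2 = -363/7168, a_3 = 605/384.
c0 = a_0 = 3/14. Peel one level at a time: if S = 1 + c*k/S' with S'(0) = 1, then c is the k-coefficient of S and S' = c*k/(S - 1).
S_1 = c0/f = 1 + (280/9)*k + (40150601/41472)*k^2 + ...; c1 = 280/9.
S_2 = c1*k/(S_1 - 1) = 1 + (-40150601/1290240)*k + (4858222721/20552089600)*k^2 + ...; c2 = -40150601/1290240.
S_3 = c2*k/(S_2 - 1) = 1 + (1089/143360)*k + ...; c3 = 1089/143360.


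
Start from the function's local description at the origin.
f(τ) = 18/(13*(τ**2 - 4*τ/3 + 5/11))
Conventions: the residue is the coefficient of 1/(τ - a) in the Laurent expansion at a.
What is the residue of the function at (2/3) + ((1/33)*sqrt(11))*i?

The residue is -((27/13)*sqrt(11))*i.

The factor τ**2 - 4*τ/3 + 5/11 splits as (τ - a)(τ - a') with a = (2/3) + ((1/33)*sqrt(11))*i, a' = (2/3) - ((1/33)*sqrt(11))*i. At the order-1 pole a set g(τ) = (τ - a)*f(τ) = [18/13] / (τ - a').
Simple pole: residue = g(a) at a = (2/3) + ((1/33)*sqrt(11))*i, which is -((27/13)*sqrt(11))*i.


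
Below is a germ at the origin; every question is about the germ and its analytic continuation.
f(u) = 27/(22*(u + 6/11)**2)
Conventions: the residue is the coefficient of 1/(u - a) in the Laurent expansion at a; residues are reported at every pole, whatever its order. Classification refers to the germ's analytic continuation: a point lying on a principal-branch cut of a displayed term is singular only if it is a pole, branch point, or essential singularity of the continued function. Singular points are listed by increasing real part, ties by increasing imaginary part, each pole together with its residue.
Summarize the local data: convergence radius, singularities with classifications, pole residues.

Denominator factor (u + 6/11)^2: pole of order 2 at -6/11, modulus 6/11.
The radius of convergence is the smallest modulus among the singular points: 6/11.
At the order-2 pole -6/11 set g(u) = (u - (-6/11))^2*f(u) = 27/22.
Order-2 pole: residue = g'(a); g'(-6/11) = 0, so the residue is 0.

Radius of convergence at 0: 6/11.
At -6/11: a pole of order 2; residue 0.


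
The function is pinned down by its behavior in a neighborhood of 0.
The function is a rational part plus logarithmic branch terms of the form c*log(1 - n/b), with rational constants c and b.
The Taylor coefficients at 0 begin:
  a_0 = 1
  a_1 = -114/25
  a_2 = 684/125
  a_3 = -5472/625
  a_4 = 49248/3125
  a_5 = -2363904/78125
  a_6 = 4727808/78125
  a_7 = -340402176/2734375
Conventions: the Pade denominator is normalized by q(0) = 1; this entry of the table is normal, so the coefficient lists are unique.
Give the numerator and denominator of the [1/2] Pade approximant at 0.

Taylor coefficients needed (read off): a_0 = 1, a_1 = -114/25, a_2 = 684/125, a_3 = -5472/625.
Write the denominator as Q(n) = 1 + q1*n + q2*n^2. Requiring Q*f - P = O(n^4) with deg P <= 1 kills the coefficients of n^2..n^3 in Q*f:
  n^2: a_2 + q1*a_1 + q2*a_0 = 0, i.e. 684/125 + (-114/25)*q1 + (1)*q2 = 0.
  n^3: a_3 + q1*a_2 + q2*a_1 = 0, i.e. -5472/625 + (684/125)*q1 + (-114/25)*q2 = 0.
Solving this linear system: q1 = 37/35, q2 = -114/175.
The numerator is Q*f truncated at degree 1: P0 = a_0 = 1; P1 = a_1 + q1*a_0 = -613/175.

The Pade approximant has numerator coefficients [1, -613/175]; denominator coefficients [1, 37/35, -114/175].


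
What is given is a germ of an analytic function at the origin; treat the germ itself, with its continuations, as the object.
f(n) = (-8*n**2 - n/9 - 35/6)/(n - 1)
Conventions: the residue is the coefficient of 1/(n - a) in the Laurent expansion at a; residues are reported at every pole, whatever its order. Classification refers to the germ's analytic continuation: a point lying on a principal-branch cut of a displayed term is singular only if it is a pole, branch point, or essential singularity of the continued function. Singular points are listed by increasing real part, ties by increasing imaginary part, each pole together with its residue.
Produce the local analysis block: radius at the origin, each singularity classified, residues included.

Radius of convergence at 0: 1.
At 1: a pole of order 1; residue -251/18.

Denominator factor (n - 1): pole of order 1 at 1, modulus 1.
The radius of convergence is the smallest modulus among the singular points: 1.
At the order-1 pole 1 set g(n) = (n - (1))*f(n) = -8*n**2 - n/9 - 35/6.
Simple pole: residue = g(a) at a = 1, which is -251/18.


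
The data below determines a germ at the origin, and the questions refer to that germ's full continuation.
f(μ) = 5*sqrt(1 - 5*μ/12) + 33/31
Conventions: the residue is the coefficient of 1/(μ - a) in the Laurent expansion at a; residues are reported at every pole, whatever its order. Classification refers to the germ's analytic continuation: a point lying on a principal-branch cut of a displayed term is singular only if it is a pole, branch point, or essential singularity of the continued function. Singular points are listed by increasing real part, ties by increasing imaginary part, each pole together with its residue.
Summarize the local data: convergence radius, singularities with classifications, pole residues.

Radius of convergence at 0: 12/5.
At 12/5: an algebraic (square-root) branch point.

Branch term (5)*sqrt(1 - μ/(12/5)): its argument vanishes at μ = 12/5, a square-root branch point, modulus 12/5.
The radius of convergence is the smallest modulus among the singular points: 12/5.


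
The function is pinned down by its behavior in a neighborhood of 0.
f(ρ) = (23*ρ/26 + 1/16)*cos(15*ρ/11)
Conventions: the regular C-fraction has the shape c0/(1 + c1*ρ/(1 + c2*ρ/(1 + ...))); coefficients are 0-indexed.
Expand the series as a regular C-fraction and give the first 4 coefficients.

The regular C-fraction coefficients are [1/16, -184/13, 8231177/578864, -2925/44528].

Taylor coefficients (expand at 0): a_0 = 1/16, a_1 = 23/26, a_2 = -225/3872, a_3 = -5175/6292.
c0 = a_0 = 1/16. Peel one level at a time: if S = 1 + c*ρ/S' with S'(0) = 1, then c is the ρ-coefficient of S and S' = c*ρ/(S - 1).
S_1 = c0/f = 1 + (-184/13)*ρ + (8231177/40898)*ρ^2 + ...; c1 = -184/13.
S_2 = c1*ρ/(S_1 - 1) = 1 + (8231177/578864)*ρ + (1852014825/1982742784)*ρ^2 + ...; c2 = 8231177/578864.
S_3 = c2*ρ/(S_2 - 1) = 1 + (-2925/44528)*ρ + ...; c3 = -2925/44528.


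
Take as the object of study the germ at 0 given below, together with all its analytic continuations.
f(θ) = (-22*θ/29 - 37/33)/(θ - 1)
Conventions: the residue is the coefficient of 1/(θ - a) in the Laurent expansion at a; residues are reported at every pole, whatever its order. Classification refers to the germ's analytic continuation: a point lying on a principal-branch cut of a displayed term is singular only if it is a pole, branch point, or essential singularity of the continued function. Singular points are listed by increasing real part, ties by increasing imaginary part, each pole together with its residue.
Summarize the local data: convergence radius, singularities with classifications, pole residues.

Radius of convergence at 0: 1.
At 1: a pole of order 1; residue -1799/957.

Denominator factor (θ - 1): pole of order 1 at 1, modulus 1.
The radius of convergence is the smallest modulus among the singular points: 1.
At the order-1 pole 1 set g(θ) = (θ - (1))*f(θ) = -22*θ/29 - 37/33.
Simple pole: residue = g(a) at a = 1, which is -1799/957.


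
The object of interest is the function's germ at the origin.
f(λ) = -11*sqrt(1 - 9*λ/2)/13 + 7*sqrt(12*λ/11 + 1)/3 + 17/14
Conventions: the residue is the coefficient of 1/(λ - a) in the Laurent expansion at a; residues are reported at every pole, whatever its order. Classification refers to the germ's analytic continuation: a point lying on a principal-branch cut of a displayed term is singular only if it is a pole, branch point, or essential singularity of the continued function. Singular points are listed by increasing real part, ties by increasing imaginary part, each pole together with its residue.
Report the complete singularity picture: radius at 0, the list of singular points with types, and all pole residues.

Branch term (7/3)*sqrt(1 - λ/(-11/12)): its argument vanishes at λ = -11/12, a square-root branch point, modulus 11/12.
Branch term (-11/13)*sqrt(1 - λ/(2/9)): its argument vanishes at λ = 2/9, a square-root branch point, modulus 2/9.
The radius of convergence is the smallest modulus among the singular points: 2/9.
List the singular points by increasing real part (a conjugate pair: the negative imaginary part first).

Radius of convergence at 0: 2/9.
At -11/12: an algebraic (square-root) branch point.
At 2/9: an algebraic (square-root) branch point.


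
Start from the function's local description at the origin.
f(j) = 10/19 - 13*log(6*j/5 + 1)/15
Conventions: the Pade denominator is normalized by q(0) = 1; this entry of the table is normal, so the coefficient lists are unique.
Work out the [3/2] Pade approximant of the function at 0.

The Pade approximant has numerator coefficients [10/19, -134/475, -7674/11875, -156/3125]; denominator coefficients [1, 36/25, 54/125].

Taylor coefficients needed (expand at 0): a_0 = 10/19, a_1 = -26/25, a_2 = 78/125, a_3 = -312/625, a_4 = 1404/3125, a_5 = -33696/78125.
Write the denominator as Q(j) = 1 + q1*j + q2*j^2. Requiring Q*f - P = O(j^6) with deg P <= 3 kills the coefficients of j^4..j^5 in Q*f:
  j^4: a_4 + q1*a_3 + q2*a_2 = 0, i.e. 1404/3125 + (-312/625)*q1 + (78/125)*q2 = 0.
  j^5: a_5 + q1*a_4 + q2*a_3 = 0, i.e. -33696/78125 + (1404/3125)*q1 + (-312/625)*q2 = 0.
Solving this linear system: q1 = 36/25, q2 = 54/125.
The numerator is Q*f truncated at degree 3: P0 = a_0 = 10/19; P1 = a_1 + q1*a_0 = -134/475; P2 = a_2 + q1*a_1 + q2*a_0 = -7674/11875; P3 = a_3 + q1*a_2 + q2*a_1 = -156/3125.


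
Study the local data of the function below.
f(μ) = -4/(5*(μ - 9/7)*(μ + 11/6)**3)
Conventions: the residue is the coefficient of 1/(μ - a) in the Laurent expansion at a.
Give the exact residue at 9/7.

The residue is -296352/11240455.

At the order-1 pole 9/7 set g(μ) = (μ - (9/7))*f(μ) = -4/(5*(μ + 11/6)**3).
Simple pole: residue = g(a) at a = 9/7, which is -296352/11240455.


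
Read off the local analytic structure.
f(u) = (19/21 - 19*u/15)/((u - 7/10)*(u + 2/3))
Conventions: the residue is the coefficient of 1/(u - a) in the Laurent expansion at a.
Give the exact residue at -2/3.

The residue is -1102/861.

At the order-1 pole -2/3 set g(u) = (u - (-2/3))*f(u) = (19/21 - 19*u/15)/(u - 7/10).
Simple pole: residue = g(a) at a = -2/3, which is -1102/861.


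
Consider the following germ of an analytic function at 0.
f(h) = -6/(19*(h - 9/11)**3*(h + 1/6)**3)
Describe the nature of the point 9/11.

The point is a pole of order 3.

The denominator factor h - 9/11 vanishes at 9/11 and appears to the power 3; the numerator there equals -6/19, nonzero, and no other factor vanishes.
Hence a pole whose order is the multiplicity, 3.


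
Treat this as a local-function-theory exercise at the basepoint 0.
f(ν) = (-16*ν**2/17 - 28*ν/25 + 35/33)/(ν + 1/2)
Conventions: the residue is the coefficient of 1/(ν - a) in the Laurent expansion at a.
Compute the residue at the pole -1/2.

At the order-1 pole -1/2 set g(ν) = (ν - (-1/2))*f(ν) = -16*ν**2/17 - 28*ν/25 + 35/33.
Simple pole: residue = g(a) at a = -1/2, which is 19429/14025.

The residue is 19429/14025.


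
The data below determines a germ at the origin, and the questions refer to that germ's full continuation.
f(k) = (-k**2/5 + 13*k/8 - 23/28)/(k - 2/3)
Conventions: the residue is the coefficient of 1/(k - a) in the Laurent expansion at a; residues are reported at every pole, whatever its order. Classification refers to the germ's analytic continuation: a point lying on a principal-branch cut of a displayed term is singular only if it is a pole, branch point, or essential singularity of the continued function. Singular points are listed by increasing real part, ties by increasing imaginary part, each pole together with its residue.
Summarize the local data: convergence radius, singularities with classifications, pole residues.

Denominator factor (k - 2/3): pole of order 1 at 2/3, modulus 2/3.
The radius of convergence is the smallest modulus among the singular points: 2/3.
At the order-1 pole 2/3 set g(k) = (k - (2/3))*f(k) = -k**2/5 + 13*k/8 - 23/28.
Simple pole: residue = g(a) at a = 2/3, which is 109/630.

Radius of convergence at 0: 2/3.
At 2/3: a pole of order 1; residue 109/630.


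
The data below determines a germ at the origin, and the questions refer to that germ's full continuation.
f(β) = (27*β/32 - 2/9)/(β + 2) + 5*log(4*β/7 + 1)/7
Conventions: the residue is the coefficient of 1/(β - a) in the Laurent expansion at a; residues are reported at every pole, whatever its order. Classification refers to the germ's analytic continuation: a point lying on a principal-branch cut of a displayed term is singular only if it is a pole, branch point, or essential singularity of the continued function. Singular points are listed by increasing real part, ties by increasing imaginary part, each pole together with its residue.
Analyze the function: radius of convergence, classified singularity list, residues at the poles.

Denominator factor (β + 2): pole of order 1 at -2, modulus 2.
Branch term (5/7)*log(1 - β/(-7/4)): its argument vanishes at β = -7/4, a logarithmic branch point, modulus 7/4.
The radius of convergence is the smallest modulus among the singular points: 7/4.
The branch term is analytic at -2 and contributes nothing to the residue; only the rational part matters.
At the order-1 pole -2 set g(β) = (β - (-2))*(rational part) = 27*β/32 - 2/9.
Simple pole: residue = g(a) at a = -2, which is -275/144.
List the singular points by increasing real part (a conjugate pair: the negative imaginary part first).

Radius of convergence at 0: 7/4.
At -2: a pole of order 1; residue -275/144.
At -7/4: a logarithmic branch point.


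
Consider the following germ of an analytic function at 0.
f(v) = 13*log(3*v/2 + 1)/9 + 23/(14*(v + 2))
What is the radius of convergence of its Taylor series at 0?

The radius of convergence is 2/3.

Denominator factor (v + 2): pole of order 1 at -2, modulus 2.
Branch term (13/9)*log(1 - v/(-2/3)): its argument vanishes at v = -2/3, a logarithmic branch point, modulus 2/3.
The radius of convergence is the smallest modulus among the singular points: 2/3.


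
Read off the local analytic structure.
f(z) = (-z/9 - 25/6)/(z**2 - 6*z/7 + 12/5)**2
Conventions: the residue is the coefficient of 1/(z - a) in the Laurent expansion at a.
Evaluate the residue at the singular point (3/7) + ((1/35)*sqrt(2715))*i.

The residue is ((14455/2358792)*sqrt(2715))*i.

The factor z**2 - 6*z/7 + 12/5 splits as (z - a)(z - a') with a = (3/7) + ((1/35)*sqrt(2715))*i, a' = (3/7) - ((1/35)*sqrt(2715))*i. At the order-2 pole a set g(z) = (z - a)^2*f(z) = [-z/9 - 25/6] / (z - a')^2.
Order-2 pole: residue = g'(a); g'((3/7) + ((1/35)*sqrt(2715))*i) = ((14455/2358792)*sqrt(2715))*i, so the residue is ((14455/2358792)*sqrt(2715))*i.


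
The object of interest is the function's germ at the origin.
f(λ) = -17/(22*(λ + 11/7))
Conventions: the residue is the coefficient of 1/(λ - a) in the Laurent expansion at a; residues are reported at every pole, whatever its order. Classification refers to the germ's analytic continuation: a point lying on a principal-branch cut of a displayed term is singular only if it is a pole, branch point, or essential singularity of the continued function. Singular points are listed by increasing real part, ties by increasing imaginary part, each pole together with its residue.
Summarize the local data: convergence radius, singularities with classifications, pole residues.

Radius of convergence at 0: 11/7.
At -11/7: a pole of order 1; residue -17/22.

Denominator factor (λ + 11/7): pole of order 1 at -11/7, modulus 11/7.
The radius of convergence is the smallest modulus among the singular points: 11/7.
At the order-1 pole -11/7 set g(λ) = (λ - (-11/7))*f(λ) = -17/22.
Simple pole: residue = g(a) at a = -11/7, which is -17/22.


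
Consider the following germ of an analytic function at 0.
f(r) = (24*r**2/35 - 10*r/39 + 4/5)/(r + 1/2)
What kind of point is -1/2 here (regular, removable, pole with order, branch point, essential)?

The denominator factor r + 1/2 vanishes at -1/2 and appears to the power 1; the numerator there equals 1501/1365, nonzero, and no other factor vanishes.
Hence a pole whose order is the multiplicity, 1.

The point is a pole of order 1.


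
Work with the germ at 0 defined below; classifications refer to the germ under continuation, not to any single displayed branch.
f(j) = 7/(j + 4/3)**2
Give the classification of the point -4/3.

The point is a pole of order 2.

The denominator factor j + 4/3 vanishes at -4/3 and appears to the power 2; the numerator there equals 7, nonzero, and no other factor vanishes.
Hence a pole whose order is the multiplicity, 2.


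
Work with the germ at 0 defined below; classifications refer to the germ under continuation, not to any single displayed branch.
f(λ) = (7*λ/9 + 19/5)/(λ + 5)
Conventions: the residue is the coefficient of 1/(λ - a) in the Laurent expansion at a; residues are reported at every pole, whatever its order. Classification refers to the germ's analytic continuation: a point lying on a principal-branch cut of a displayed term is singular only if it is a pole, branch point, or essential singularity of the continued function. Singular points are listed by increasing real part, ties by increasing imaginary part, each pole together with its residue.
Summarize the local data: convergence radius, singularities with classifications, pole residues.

Radius of convergence at 0: 5.
At -5: a pole of order 1; residue -4/45.

Denominator factor (λ + 5): pole of order 1 at -5, modulus 5.
The radius of convergence is the smallest modulus among the singular points: 5.
At the order-1 pole -5 set g(λ) = (λ - (-5))*f(λ) = 7*λ/9 + 19/5.
Simple pole: residue = g(a) at a = -5, which is -4/45.


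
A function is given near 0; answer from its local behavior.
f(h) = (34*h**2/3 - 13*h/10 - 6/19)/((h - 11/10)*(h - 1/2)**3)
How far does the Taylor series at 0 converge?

The radius of convergence is 1/2.

Denominator factor (h - 11/10): pole of order 1 at 11/10, modulus 11/10.
Denominator factor (h - 1/2)^3: pole of order 3 at 1/2, modulus 1/2.
The radius of convergence is the smallest modulus among the singular points: 1/2.


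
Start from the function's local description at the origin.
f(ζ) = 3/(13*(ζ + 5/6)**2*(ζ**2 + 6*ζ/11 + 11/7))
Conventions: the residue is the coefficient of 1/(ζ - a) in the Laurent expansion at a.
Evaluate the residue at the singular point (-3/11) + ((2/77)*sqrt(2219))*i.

The residue is (-12923064/327735733) + ((74979135/103892227361)*sqrt(2219))*i.

The factor ζ**2 + 6*ζ/11 + 11/7 splits as (ζ - a)(ζ - a') with a = (-3/11) + ((2/77)*sqrt(2219))*i, a' = (-3/11) - ((2/77)*sqrt(2219))*i. At the order-1 pole a set g(ζ) = (ζ - a)*f(ζ) = [3/(13*(ζ + 5/6)**2)] / (ζ - a').
Simple pole: residue = g(a) at a = (-3/11) + ((2/77)*sqrt(2219))*i, which is (-12923064/327735733) + ((74979135/103892227361)*sqrt(2219))*i.


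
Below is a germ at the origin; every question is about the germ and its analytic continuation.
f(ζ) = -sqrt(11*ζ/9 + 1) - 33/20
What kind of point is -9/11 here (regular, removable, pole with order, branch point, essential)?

The term (-1)*sqrt(1 - ζ/(-9/11)) has argument 1 - -9/11/(-9/11) = 0 at -9/11: a square-root (algebraic, two-sheeted) branch point; the remaining terms are analytic or single-valued there.

The point is an algebraic (square-root) branch point.


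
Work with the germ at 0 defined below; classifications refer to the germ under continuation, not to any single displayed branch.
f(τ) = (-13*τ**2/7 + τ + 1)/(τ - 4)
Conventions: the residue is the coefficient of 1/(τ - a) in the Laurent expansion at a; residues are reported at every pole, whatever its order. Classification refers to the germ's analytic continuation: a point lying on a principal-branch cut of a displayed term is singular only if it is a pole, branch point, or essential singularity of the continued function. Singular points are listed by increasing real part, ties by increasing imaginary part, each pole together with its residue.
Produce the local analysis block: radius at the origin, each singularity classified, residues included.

Radius of convergence at 0: 4.
At 4: a pole of order 1; residue -173/7.

Denominator factor (τ - 4): pole of order 1 at 4, modulus 4.
The radius of convergence is the smallest modulus among the singular points: 4.
At the order-1 pole 4 set g(τ) = (τ - (4))*f(τ) = -13*τ**2/7 + τ + 1.
Simple pole: residue = g(a) at a = 4, which is -173/7.


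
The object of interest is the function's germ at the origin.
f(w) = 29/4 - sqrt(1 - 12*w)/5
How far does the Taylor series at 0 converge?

Branch term (-1/5)*sqrt(1 - w/(1/12)): its argument vanishes at w = 1/12, a square-root branch point, modulus 1/12.
The radius of convergence is the smallest modulus among the singular points: 1/12.

The radius of convergence is 1/12.


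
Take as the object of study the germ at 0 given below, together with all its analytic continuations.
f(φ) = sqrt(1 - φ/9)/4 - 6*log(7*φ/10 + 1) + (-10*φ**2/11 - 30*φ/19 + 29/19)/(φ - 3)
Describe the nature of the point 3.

The point is a pole of order 1.

The denominator factor φ - 3 vanishes at 3 and appears to the power 1; the numerator there equals -2381/209, nonzero, and no other factor vanishes.
The branch terms are analytic at this point.
Hence a pole whose order is the multiplicity, 1.


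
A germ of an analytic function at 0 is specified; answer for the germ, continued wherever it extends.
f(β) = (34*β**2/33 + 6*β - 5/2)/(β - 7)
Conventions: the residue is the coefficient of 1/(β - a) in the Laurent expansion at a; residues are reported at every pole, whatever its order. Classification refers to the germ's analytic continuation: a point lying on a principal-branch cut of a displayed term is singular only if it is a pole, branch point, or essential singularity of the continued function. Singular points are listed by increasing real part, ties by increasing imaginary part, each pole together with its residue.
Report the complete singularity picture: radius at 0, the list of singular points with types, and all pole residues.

Radius of convergence at 0: 7.
At 7: a pole of order 1; residue 5939/66.

Denominator factor (β - 7): pole of order 1 at 7, modulus 7.
The radius of convergence is the smallest modulus among the singular points: 7.
At the order-1 pole 7 set g(β) = (β - (7))*f(β) = 34*β**2/33 + 6*β - 5/2.
Simple pole: residue = g(a) at a = 7, which is 5939/66.


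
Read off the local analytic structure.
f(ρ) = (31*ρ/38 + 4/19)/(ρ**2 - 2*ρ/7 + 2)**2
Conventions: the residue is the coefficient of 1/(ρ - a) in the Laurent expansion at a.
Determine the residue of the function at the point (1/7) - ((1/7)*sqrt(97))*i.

The factor ρ**2 - 2*ρ/7 + 2 splits as (ρ - a)(ρ - a') with a = (1/7) - ((1/7)*sqrt(97))*i, a' = (1/7) + ((1/7)*sqrt(97))*i. At the order-2 pole a set g(ρ) = (ρ - a)^2*f(ρ) = [31*ρ/38 + 4/19] / (ρ - a')^2.
Order-2 pole: residue = g'(a); g'((1/7) - ((1/7)*sqrt(97))*i) = ((4263/1430168)*sqrt(97))*i, so the residue is ((4263/1430168)*sqrt(97))*i.

The residue is ((4263/1430168)*sqrt(97))*i.


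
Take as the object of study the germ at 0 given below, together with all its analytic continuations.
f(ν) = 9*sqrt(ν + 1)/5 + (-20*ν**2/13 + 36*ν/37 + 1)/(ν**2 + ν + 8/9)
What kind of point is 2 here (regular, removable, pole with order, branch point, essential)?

Denominator factors: ν**2 + ν + 8/9 = 62/9 at ν = 2 — none vanishes.
Branch term sqrt(1 - ν/(-1)): argument at 2 is 3, nonzero, so 2 is not its branch point (a point on a principal cut is still regular for the continued germ).
So the germ continues analytically to 2.

The point is a regular point.


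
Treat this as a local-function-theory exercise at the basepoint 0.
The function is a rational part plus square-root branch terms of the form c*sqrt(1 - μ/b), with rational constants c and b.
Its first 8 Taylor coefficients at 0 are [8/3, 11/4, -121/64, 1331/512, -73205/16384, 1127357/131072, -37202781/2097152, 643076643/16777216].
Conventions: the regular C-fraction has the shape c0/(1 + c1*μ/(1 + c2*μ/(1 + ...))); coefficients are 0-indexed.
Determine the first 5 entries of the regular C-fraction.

Taylor coefficients (read off): a_0 = 8/3, a_1 = 11/4, a_2 = -121/64, a_3 = 1331/512, a_4 = -73205/16384.
c0 = a_0 = 8/3. Peel one level at a time: if S = 1 + c*μ/S' with S'(0) = 1, then c is the μ-coefficient of S and S' = c*μ/(S - 1).
S_1 = c0/f = 1 + (-33/32)*μ + (1815/1024)*μ^2 + ...; c1 = -33/32.
S_2 = c1*μ/(S_1 - 1) = 1 + (55/32)*μ + (-121/256)*μ^2 + ...; c2 = 55/32.
S_3 = c2*μ/(S_2 - 1) = 1 + (11/40)*μ + (-121/400)*μ^2 + ...; c3 = 11/40.
S_4 = c3*μ/(S_3 - 1) = 1 + (11/10)*μ + ...; c4 = 11/10.

The regular C-fraction coefficients are [8/3, -33/32, 55/32, 11/40, 11/10].


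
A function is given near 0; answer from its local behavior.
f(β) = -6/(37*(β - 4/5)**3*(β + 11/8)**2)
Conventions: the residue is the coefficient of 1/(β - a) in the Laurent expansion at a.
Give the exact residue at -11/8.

The residue is 5120000/235524573.

At the order-2 pole -11/8 set g(β) = (β - (-11/8))^2*f(β) = -6/(37*(β - 4/5)**3).
Order-2 pole: residue = g'(a); g'(-11/8) = 5120000/235524573, so the residue is 5120000/235524573.
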